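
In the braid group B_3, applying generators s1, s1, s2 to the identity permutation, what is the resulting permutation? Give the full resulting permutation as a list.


Starting with identity [1, 2, 3].
Apply generators in sequence:
  After s1: [2, 1, 3]
  After s1: [1, 2, 3]
  After s2: [1, 3, 2]
Final permutation: [1, 3, 2]

[1, 3, 2]


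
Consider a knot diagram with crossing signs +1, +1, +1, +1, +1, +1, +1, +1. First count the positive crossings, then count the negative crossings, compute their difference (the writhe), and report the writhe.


Step 1: Count positive crossings (+1).
Positive crossings: 8
Step 2: Count negative crossings (-1).
Negative crossings: 0
Step 3: Writhe = (positive) - (negative)
w = 8 - 0 = 8
Step 4: |w| = 8, and w is positive

8


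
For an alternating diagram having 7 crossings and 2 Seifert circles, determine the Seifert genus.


For alternating knots, g = (c - s + 1)/2.
= (7 - 2 + 1)/2
= 6/2 = 3

3


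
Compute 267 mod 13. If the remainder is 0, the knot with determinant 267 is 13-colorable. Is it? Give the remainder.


Step 1: A knot is p-colorable if and only if p divides its determinant.
Step 2: Compute 267 mod 13.
267 = 20 * 13 + 7
Step 3: 267 mod 13 = 7
Step 4: The knot is 13-colorable: no

7


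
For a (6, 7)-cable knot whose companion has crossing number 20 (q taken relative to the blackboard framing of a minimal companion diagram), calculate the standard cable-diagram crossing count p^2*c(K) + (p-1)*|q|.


Step 1: Each of the c(K) crossings of the companion diagram becomes p*p = p^2 crossings among the p parallel strands, and each of the |q| twists s_1 s_2 ... s_(p-1) adds (p-1) crossings.
  Crossings = p^2 * c(K) + (p-1)*|q|
Step 2: = 6^2 * 20 + (6-1)*7
Step 3: = 36*20 + 5*7
Step 4: = 720 + 35 = 755

755


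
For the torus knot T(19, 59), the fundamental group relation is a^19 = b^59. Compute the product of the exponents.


The relation is a^19 = b^59.
Product of exponents = 19 * 59
= 1121

1121


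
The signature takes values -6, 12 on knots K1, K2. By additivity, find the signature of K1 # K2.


The signature is additive under connected sum.
signature(K1 # K2) = (-6) + (12)
= 6

6


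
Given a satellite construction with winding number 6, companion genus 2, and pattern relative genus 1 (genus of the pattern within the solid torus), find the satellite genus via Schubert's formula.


Schubert: g(satellite) = g_rel(pattern) + |winding| * g(companion),
where g_rel(pattern) is the genus of the pattern relative to the solid torus.
= 1 + 6 * 2
= 1 + 12 = 13

13


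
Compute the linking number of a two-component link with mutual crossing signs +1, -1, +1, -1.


Step 1: Count positive crossings: 2
Step 2: Count negative crossings: 2
Step 3: Sum of signs = 2 - 2 = 0
Step 4: Linking number = sum/2 = 0/2 = 0

0


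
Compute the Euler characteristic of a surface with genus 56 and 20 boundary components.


chi = 2 - 2g - b
= 2 - 2*56 - 20
= 2 - 112 - 20 = -130

-130


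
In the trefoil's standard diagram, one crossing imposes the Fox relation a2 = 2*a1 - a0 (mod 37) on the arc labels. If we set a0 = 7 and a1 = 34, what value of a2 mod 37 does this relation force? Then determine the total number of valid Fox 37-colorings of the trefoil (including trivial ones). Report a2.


Step 1: Apply the given crossing relation 2*a1 - a0 - a2 = 0 (mod 37).
  a2 = 2*a1 - a0 mod 37
  a2 = 2*34 - 7 mod 37
  a2 = 68 - 7 mod 37
  a2 = 61 mod 37 = 24
Step 2: The trefoil has determinant 3.
  Number of Fox p-colorings (p prime) is p^2 if p = 3, else p.
  Since 37 does not divide 3, only trivial (constant) colorings exist.
  (So the trial a0 = 7, a1 = 34 with a0 != a1 does NOT extend to a valid coloring of the whole trefoil: the other two crossing relations require 3*(a1 - a0) = 0 (mod 37), which fails.)
  Total colorings = 37
Step 3: a2 = 24, total Fox 37-colorings = 37

24


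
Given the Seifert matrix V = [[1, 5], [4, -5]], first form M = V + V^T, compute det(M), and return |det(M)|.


Step 1: Form V + V^T where V = [[1, 5], [4, -5]]
  V^T = [[1, 4], [5, -5]]
  V + V^T = [[2, 9], [9, -10]]
Step 2: det(V + V^T) = 2*(-10) - 9*9
  = -20 - 81 = -101
Step 3: Knot determinant = |det(V + V^T)| = |-101| = 101

101


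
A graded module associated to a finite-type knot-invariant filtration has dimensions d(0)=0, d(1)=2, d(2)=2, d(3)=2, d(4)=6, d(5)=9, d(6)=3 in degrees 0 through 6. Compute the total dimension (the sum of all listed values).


Total dimension = d(0) + d(1) + ... + d(6)
= 0 + 2 + 2 + 2 + 6 + 9 + 3
= 24

24


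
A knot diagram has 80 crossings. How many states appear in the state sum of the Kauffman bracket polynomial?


Each crossing contributes 2 choices (A-smoothing or B-smoothing).
Total states = 2^80 = 1208925819614629174706176

1208925819614629174706176


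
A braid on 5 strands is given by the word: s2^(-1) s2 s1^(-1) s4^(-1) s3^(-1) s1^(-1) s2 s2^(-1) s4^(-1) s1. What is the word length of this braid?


The word length counts the number of generators (including inverses).
Listing each generator: s2^(-1), s2, s1^(-1), s4^(-1), s3^(-1), s1^(-1), s2, s2^(-1), s4^(-1), s1
There are 10 generators in this braid word.

10


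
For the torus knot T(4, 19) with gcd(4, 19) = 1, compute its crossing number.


For a torus knot T(p, q) with gcd(p,q)=1,
the crossing number is min(p*(q-1), q*(p-1)).
p*(q-1) = 4*18 = 72
q*(p-1) = 19*3 = 57
min(72, 57) = 57

57


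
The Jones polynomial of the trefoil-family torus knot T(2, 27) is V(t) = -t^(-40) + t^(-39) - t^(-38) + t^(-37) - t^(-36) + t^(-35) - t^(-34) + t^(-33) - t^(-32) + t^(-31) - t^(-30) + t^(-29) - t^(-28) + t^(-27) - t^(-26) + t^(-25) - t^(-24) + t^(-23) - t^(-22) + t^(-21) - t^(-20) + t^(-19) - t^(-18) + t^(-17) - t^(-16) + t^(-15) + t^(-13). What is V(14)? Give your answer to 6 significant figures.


Substituting t = 14 into V(t) = -t^(-40) + t^(-39) - t^(-38) + t^(-37) - t^(-36) + t^(-35) - t^(-34) + t^(-33) - t^(-32) + t^(-31) - t^(-30) + t^(-29) - t^(-28) + t^(-27) - t^(-26) + t^(-25) - t^(-24) + t^(-23) - t^(-22) + t^(-21) - t^(-20) + t^(-19) - t^(-18) + t^(-17) - t^(-16) + t^(-15) + t^(-13):
  (-)t^(-40) = -1.42849e-46
  (+)t^(-39) = 1.99989e-45
  (-)t^(-38) = -2.79985e-44
  (+)t^(-37) = 3.91979e-43
  (-)t^(-36) = -5.4877e-42
  (+)t^(-35) = 7.68279e-41
  (-)t^(-34) = -1.07559e-39
  (+)t^(-33) = 1.50583e-38
  (-)t^(-32) = -2.10816e-37
  (+)t^(-31) = 2.95142e-36
  (-)t^(-30) = -4.13199e-35
  (+)t^(-29) = 5.78478e-34
  (-)t^(-28) = -8.09869e-33
  (+)t^(-27) = 1.13382e-31
  (-)t^(-26) = -1.58734e-30
  (+)t^(-25) = 2.22228e-29
  (-)t^(-24) = -3.11119e-28
  (+)t^(-23) = 4.35567e-27
  (-)t^(-22) = -6.09794e-26
  (+)t^(-21) = 8.53712e-25
  (-)t^(-20) = -1.1952e-23
  (+)t^(-19) = 1.67327e-22
  (-)t^(-18) = -2.34258e-21
  (+)t^(-17) = 3.27962e-20
  (-)t^(-16) = -4.59147e-19
  (+)t^(-15) = 6.42805e-18
  (+)t^(-13) = 1.2599e-15
Sum = (-1.42849e-46) + (1.99989e-45) + (-2.79985e-44) + (3.91979e-43) + (-5.4877e-42) + (7.68279e-41) + (-1.07559e-39) + (1.50583e-38) + (-2.10816e-37) + (2.95142e-36) + (-4.13199e-35) + (5.78478e-34) + (-8.09869e-33) + (1.13382e-31) + (-1.58734e-30) + (2.22228e-29) + (-3.11119e-28) + (4.35567e-27) + (-6.09794e-26) + (8.53712e-25) + (-1.1952e-23) + (1.67327e-22) + (-2.34258e-21) + (3.27962e-20) + (-4.59147e-19) + (6.42805e-18) + (1.2599e-15)
= 1.265897951e-15
Rounded to 6 significant figures: 1.2659e-15

1.2659e-15


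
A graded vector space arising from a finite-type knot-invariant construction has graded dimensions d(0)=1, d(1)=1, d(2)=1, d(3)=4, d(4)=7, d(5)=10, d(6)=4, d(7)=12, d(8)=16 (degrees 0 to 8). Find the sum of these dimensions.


Total dimension = d(0) + d(1) + ... + d(8)
= 1 + 1 + 1 + 4 + 7 + 10 + 4 + 12 + 16
= 56

56


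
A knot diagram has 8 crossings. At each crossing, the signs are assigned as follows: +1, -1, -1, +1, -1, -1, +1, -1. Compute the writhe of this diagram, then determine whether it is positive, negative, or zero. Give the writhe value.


Step 1: Count positive crossings (+1).
Positive crossings: 3
Step 2: Count negative crossings (-1).
Negative crossings: 5
Step 3: Writhe = (positive) - (negative)
w = 3 - 5 = -2
Step 4: |w| = 2, and w is negative

-2


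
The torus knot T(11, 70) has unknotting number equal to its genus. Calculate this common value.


For a torus knot T(p,q), both the unknotting number and genus equal (p-1)(q-1)/2.
= (11-1)(70-1)/2
= 10*69/2
= 690/2 = 345

345


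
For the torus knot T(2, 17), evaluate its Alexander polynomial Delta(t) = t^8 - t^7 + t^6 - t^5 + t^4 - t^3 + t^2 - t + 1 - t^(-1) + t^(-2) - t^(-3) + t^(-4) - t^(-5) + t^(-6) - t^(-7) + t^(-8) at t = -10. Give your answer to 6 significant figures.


Substituting t = -10 into Delta(t) = t^8 - t^7 + t^6 - t^5 + t^4 - t^3 + t^2 - t + 1 - t^(-1) + t^(-2) - t^(-3) + t^(-4) - t^(-5) + t^(-6) - t^(-7) + t^(-8):
Term values: (100000000) + (10000000) + (1000000) + (100000) + (10000) + (1000) + (100) + (10) + (1) + (0.1) + (0.01) + (0.001) + (0.0001) + (1e-05) + (1e-06) + (1e-07) + (1e-08)
Sum = 111111111.1
Rounded to 6 significant figures: 1.11111e+08

1.11111e+08


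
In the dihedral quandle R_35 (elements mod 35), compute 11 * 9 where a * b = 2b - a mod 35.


11 * 9 = 2*9 - 11 mod 35
= 18 - 11 mod 35
= 7 mod 35 = 7

7


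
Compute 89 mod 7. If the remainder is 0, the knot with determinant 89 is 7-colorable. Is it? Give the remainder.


Step 1: A knot is p-colorable if and only if p divides its determinant.
Step 2: Compute 89 mod 7.
89 = 12 * 7 + 5
Step 3: 89 mod 7 = 5
Step 4: The knot is 7-colorable: no

5


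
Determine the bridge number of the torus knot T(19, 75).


The bridge number of T(p,q) is min(p,q).
min(19, 75) = 19

19


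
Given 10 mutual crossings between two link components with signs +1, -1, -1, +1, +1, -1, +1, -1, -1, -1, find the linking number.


Step 1: Count positive crossings: 4
Step 2: Count negative crossings: 6
Step 3: Sum of signs = 4 - 6 = -2
Step 4: Linking number = sum/2 = -2/2 = -1

-1


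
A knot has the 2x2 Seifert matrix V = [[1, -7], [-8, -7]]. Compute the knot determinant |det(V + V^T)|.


Step 1: Form V + V^T where V = [[1, -7], [-8, -7]]
  V^T = [[1, -8], [-7, -7]]
  V + V^T = [[2, -15], [-15, -14]]
Step 2: det(V + V^T) = 2*(-14) - (-15)*(-15)
  = -28 - 225 = -253
Step 3: Knot determinant = |det(V + V^T)| = |-253| = 253

253


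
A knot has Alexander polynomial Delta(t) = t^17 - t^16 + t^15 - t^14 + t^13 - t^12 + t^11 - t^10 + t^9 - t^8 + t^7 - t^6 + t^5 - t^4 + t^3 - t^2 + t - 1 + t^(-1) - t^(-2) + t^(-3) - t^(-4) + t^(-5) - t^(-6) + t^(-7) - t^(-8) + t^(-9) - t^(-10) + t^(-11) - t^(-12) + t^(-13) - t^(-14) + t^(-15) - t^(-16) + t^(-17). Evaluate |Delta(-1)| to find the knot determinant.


Step 1: The polynomial has 35 terms with alternating signs, exponents from 17 down to -17.
Step 2: Substitute t = -1. The i-th term has coefficient (-1)^i and exponent (m-i),
  so its value is (-1)^i * (-1)^(m-i) = (-1)^m = -1 for every i.
Step 3: All 35 terms equal -1, so Delta(-1) = 35 * (-1) = -35
Step 4: |Delta(-1)| = 35

35


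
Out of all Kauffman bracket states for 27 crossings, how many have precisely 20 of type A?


We choose which 20 of 27 crossings get A-smoothings.
C(27, 20) = 27! / (20! * 7!)
= 888030

888030


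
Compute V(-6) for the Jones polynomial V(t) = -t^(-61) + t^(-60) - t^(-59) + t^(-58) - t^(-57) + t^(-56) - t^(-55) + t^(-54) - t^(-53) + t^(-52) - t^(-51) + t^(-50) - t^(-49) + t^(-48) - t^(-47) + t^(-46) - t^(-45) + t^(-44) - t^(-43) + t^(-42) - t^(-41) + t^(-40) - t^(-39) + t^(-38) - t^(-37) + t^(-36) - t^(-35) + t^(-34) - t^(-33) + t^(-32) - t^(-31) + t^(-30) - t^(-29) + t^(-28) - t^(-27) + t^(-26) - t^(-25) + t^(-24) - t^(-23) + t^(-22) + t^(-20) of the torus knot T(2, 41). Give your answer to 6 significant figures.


Substituting t = -6 into V(t) = -t^(-61) + t^(-60) - t^(-59) + t^(-58) - t^(-57) + t^(-56) - t^(-55) + t^(-54) - t^(-53) + t^(-52) - t^(-51) + t^(-50) - t^(-49) + t^(-48) - t^(-47) + t^(-46) - t^(-45) + t^(-44) - t^(-43) + t^(-42) - t^(-41) + t^(-40) - t^(-39) + t^(-38) - t^(-37) + t^(-36) - t^(-35) + t^(-34) - t^(-33) + t^(-32) - t^(-31) + t^(-30) - t^(-29) + t^(-28) - t^(-27) + t^(-26) - t^(-25) + t^(-24) - t^(-23) + t^(-22) + t^(-20):
  (-)t^(-61) = 3.41015e-48
  (+)t^(-60) = 2.04609e-47
  (-)t^(-59) = 1.22765e-46
  (+)t^(-58) = 7.36593e-46
  (-)t^(-57) = 4.41956e-45
  (+)t^(-56) = 2.65173e-44
  (-)t^(-55) = 1.59104e-43
  (+)t^(-54) = 9.54624e-43
  (-)t^(-53) = 5.72775e-42
  (+)t^(-52) = 3.43665e-41
  (-)t^(-51) = 2.06199e-40
  (+)t^(-50) = 1.23719e-39
  (-)t^(-49) = 7.42316e-39
  (+)t^(-48) = 4.4539e-38
  (-)t^(-47) = 2.67234e-37
  (+)t^(-46) = 1.6034e-36
  (-)t^(-45) = 9.62041e-36
  (+)t^(-44) = 5.77225e-35
  (-)t^(-43) = 3.46335e-34
  (+)t^(-42) = 2.07801e-33
  (-)t^(-41) = 1.24681e-32
  (+)t^(-40) = 7.48083e-32
  (-)t^(-39) = 4.4885e-31
  (+)t^(-38) = 2.6931e-30
  (-)t^(-37) = 1.61586e-29
  (+)t^(-36) = 9.69516e-29
  (-)t^(-35) = 5.8171e-28
  (+)t^(-34) = 3.49026e-27
  (-)t^(-33) = 2.09415e-26
  (+)t^(-32) = 1.25649e-25
  (-)t^(-31) = 7.53896e-25
  (+)t^(-30) = 4.52337e-24
  (-)t^(-29) = 2.71402e-23
  (+)t^(-28) = 1.62841e-22
  (-)t^(-27) = 9.77049e-22
  (+)t^(-26) = 5.86229e-21
  (-)t^(-25) = 3.51738e-20
  (+)t^(-24) = 2.11043e-19
  (-)t^(-23) = 1.26626e-18
  (+)t^(-22) = 7.59753e-18
  (+)t^(-20) = 2.73511e-16
Sum = (3.41015e-48) + (2.04609e-47) + (1.22765e-46) + (7.36593e-46) + (4.41956e-45) + (2.65173e-44) + (1.59104e-43) + (9.54624e-43) + (5.72775e-42) + (3.43665e-41) + (2.06199e-40) + (1.23719e-39) + (7.42316e-39) + (4.4539e-38) + (2.67234e-37) + (1.6034e-36) + (9.62041e-36) + (5.77225e-35) + (3.46335e-34) + (2.07801e-33) + (1.24681e-32) + (7.48083e-32) + (4.4885e-31) + (2.6931e-30) + (1.61586e-29) + (9.69516e-29) + (5.8171e-28) + (3.49026e-27) + (2.09415e-26) + (1.25649e-25) + (7.53896e-25) + (4.52337e-24) + (2.71402e-23) + (1.62841e-22) + (9.77049e-22) + (5.86229e-21) + (3.51738e-20) + (2.11043e-19) + (1.26626e-18) + (7.59753e-18) + (2.73511e-16)
= 2.826281602e-16
Rounded to 6 significant figures: 2.82628e-16

2.82628e-16


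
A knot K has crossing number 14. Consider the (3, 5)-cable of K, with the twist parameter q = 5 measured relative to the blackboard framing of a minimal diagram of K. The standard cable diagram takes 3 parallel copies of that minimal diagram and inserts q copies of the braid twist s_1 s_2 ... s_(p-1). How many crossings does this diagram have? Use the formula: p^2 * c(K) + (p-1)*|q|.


Step 1: Each of the c(K) crossings of the companion diagram becomes p*p = p^2 crossings among the p parallel strands, and each of the |q| twists s_1 s_2 ... s_(p-1) adds (p-1) crossings.
  Crossings = p^2 * c(K) + (p-1)*|q|
Step 2: = 3^2 * 14 + (3-1)*5
Step 3: = 9*14 + 2*5
Step 4: = 126 + 10 = 136

136


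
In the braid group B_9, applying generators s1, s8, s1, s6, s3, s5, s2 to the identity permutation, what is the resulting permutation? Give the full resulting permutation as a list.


Starting with identity [1, 2, 3, 4, 5, 6, 7, 8, 9].
Apply generators in sequence:
  After s1: [2, 1, 3, 4, 5, 6, 7, 8, 9]
  After s8: [2, 1, 3, 4, 5, 6, 7, 9, 8]
  After s1: [1, 2, 3, 4, 5, 6, 7, 9, 8]
  After s6: [1, 2, 3, 4, 5, 7, 6, 9, 8]
  After s3: [1, 2, 4, 3, 5, 7, 6, 9, 8]
  After s5: [1, 2, 4, 3, 7, 5, 6, 9, 8]
  After s2: [1, 4, 2, 3, 7, 5, 6, 9, 8]
Final permutation: [1, 4, 2, 3, 7, 5, 6, 9, 8]

[1, 4, 2, 3, 7, 5, 6, 9, 8]


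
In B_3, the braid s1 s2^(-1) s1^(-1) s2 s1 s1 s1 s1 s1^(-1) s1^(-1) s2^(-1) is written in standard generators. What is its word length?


The word length counts the number of generators (including inverses).
Listing each generator: s1, s2^(-1), s1^(-1), s2, s1, s1, s1, s1, s1^(-1), s1^(-1), s2^(-1)
There are 11 generators in this braid word.

11


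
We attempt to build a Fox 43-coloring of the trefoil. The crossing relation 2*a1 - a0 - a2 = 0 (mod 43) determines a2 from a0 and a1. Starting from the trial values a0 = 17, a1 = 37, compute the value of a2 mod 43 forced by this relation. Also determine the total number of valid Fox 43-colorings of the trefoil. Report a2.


Step 1: Apply the given crossing relation 2*a1 - a0 - a2 = 0 (mod 43).
  a2 = 2*a1 - a0 mod 43
  a2 = 2*37 - 17 mod 43
  a2 = 74 - 17 mod 43
  a2 = 57 mod 43 = 14
Step 2: The trefoil has determinant 3.
  Number of Fox p-colorings (p prime) is p^2 if p = 3, else p.
  Since 43 does not divide 3, only trivial (constant) colorings exist.
  (So the trial a0 = 17, a1 = 37 with a0 != a1 does NOT extend to a valid coloring of the whole trefoil: the other two crossing relations require 3*(a1 - a0) = 0 (mod 43), which fails.)
  Total colorings = 43
Step 3: a2 = 14, total Fox 43-colorings = 43

14


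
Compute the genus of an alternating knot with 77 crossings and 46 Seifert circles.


For alternating knots, g = (c - s + 1)/2.
= (77 - 46 + 1)/2
= 32/2 = 16

16


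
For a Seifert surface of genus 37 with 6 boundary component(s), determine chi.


chi = 2 - 2g - b
= 2 - 2*37 - 6
= 2 - 74 - 6 = -78

-78


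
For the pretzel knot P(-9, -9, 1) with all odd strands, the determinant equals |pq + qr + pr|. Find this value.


Step 1: Compute pq + qr + pr.
pq = (-9)*(-9) = 81
qr = (-9)*1 = -9
pr = (-9)*1 = -9
pq + qr + pr = 81 + (-9) + (-9) = 63
Step 2: Take absolute value.
det(P(-9,-9,1)) = |63| = 63

63


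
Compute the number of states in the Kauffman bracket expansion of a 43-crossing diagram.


Each crossing contributes 2 choices (A-smoothing or B-smoothing).
Total states = 2^43 = 8796093022208

8796093022208


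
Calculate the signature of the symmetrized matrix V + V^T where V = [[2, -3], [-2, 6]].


Step 1: V + V^T = [[4, -5], [-5, 12]]
Step 2: trace = 16, det = 23
Step 3: Discriminant = 16^2 - 4*23 = 164
Step 4: Eigenvalues: 14.4031, 1.59688
Step 5: Signature = (# positive eigenvalues) - (# negative eigenvalues) = 2

2


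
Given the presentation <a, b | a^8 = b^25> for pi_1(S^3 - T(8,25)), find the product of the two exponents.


The relation is a^8 = b^25.
Product of exponents = 8 * 25
= 200

200


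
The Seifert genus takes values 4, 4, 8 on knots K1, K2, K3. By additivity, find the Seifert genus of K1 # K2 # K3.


The Seifert genus is additive under connected sum.
Seifert genus(K1 # K2 # K3) = (4) + (4) + (8)
= 16

16


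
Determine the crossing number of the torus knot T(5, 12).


For a torus knot T(p, q) with gcd(p,q)=1,
the crossing number is min(p*(q-1), q*(p-1)).
p*(q-1) = 5*11 = 55
q*(p-1) = 12*4 = 48
min(55, 48) = 48

48


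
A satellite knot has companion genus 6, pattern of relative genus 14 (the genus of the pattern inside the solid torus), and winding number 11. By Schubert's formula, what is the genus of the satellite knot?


Schubert: g(satellite) = g_rel(pattern) + |winding| * g(companion),
where g_rel(pattern) is the genus of the pattern relative to the solid torus.
= 14 + 11 * 6
= 14 + 66 = 80

80


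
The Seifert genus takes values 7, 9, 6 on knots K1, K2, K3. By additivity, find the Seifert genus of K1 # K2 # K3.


The Seifert genus is additive under connected sum.
Seifert genus(K1 # K2 # K3) = (7) + (9) + (6)
= 22

22


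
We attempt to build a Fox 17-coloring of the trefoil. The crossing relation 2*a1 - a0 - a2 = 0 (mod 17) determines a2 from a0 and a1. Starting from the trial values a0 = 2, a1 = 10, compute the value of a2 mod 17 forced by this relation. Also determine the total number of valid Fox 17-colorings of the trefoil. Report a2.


Step 1: Apply the given crossing relation 2*a1 - a0 - a2 = 0 (mod 17).
  a2 = 2*a1 - a0 mod 17
  a2 = 2*10 - 2 mod 17
  a2 = 20 - 2 mod 17
  a2 = 18 mod 17 = 1
Step 2: The trefoil has determinant 3.
  Number of Fox p-colorings (p prime) is p^2 if p = 3, else p.
  Since 17 does not divide 3, only trivial (constant) colorings exist.
  (So the trial a0 = 2, a1 = 10 with a0 != a1 does NOT extend to a valid coloring of the whole trefoil: the other two crossing relations require 3*(a1 - a0) = 0 (mod 17), which fails.)
  Total colorings = 17
Step 3: a2 = 1, total Fox 17-colorings = 17

1


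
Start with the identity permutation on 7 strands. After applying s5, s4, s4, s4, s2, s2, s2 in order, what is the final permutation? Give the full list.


Starting with identity [1, 2, 3, 4, 5, 6, 7].
Apply generators in sequence:
  After s5: [1, 2, 3, 4, 6, 5, 7]
  After s4: [1, 2, 3, 6, 4, 5, 7]
  After s4: [1, 2, 3, 4, 6, 5, 7]
  After s4: [1, 2, 3, 6, 4, 5, 7]
  After s2: [1, 3, 2, 6, 4, 5, 7]
  After s2: [1, 2, 3, 6, 4, 5, 7]
  After s2: [1, 3, 2, 6, 4, 5, 7]
Final permutation: [1, 3, 2, 6, 4, 5, 7]

[1, 3, 2, 6, 4, 5, 7]


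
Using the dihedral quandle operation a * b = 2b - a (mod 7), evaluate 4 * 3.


4 * 3 = 2*3 - 4 mod 7
= 6 - 4 mod 7
= 2 mod 7 = 2

2


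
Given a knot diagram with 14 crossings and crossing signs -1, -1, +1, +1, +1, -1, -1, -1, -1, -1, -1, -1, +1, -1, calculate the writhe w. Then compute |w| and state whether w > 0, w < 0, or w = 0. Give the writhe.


Step 1: Count positive crossings (+1).
Positive crossings: 4
Step 2: Count negative crossings (-1).
Negative crossings: 10
Step 3: Writhe = (positive) - (negative)
w = 4 - 10 = -6
Step 4: |w| = 6, and w is negative

-6


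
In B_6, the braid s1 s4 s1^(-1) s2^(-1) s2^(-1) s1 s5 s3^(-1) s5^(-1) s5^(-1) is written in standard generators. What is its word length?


The word length counts the number of generators (including inverses).
Listing each generator: s1, s4, s1^(-1), s2^(-1), s2^(-1), s1, s5, s3^(-1), s5^(-1), s5^(-1)
There are 10 generators in this braid word.

10


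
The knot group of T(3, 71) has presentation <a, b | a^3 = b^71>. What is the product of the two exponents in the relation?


The relation is a^3 = b^71.
Product of exponents = 3 * 71
= 213

213


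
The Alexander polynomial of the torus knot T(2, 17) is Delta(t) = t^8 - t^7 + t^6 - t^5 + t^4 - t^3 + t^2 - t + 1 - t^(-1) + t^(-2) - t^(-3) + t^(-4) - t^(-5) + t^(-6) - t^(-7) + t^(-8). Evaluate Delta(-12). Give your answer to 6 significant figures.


Substituting t = -12 into Delta(t) = t^8 - t^7 + t^6 - t^5 + t^4 - t^3 + t^2 - t + 1 - t^(-1) + t^(-2) - t^(-3) + t^(-4) - t^(-5) + t^(-6) - t^(-7) + t^(-8):
Term values: (429981696) + (35831808) + (2985984) + (248832) + (20736) + (1728) + (144) + (12) + (1) + (0.0833333) + (0.00694444) + (0.000578704) + (4.82253e-05) + (4.01878e-06) + (3.34898e-07) + (2.79082e-08) + (2.32568e-09)
Sum = 469070941.1
Rounded to 6 significant figures: 4.69071e+08

4.69071e+08


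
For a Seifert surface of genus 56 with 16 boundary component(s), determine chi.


chi = 2 - 2g - b
= 2 - 2*56 - 16
= 2 - 112 - 16 = -126

-126


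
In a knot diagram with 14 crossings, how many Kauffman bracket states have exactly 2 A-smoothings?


We choose which 2 of 14 crossings get A-smoothings.
C(14, 2) = 14! / (2! * 12!)
= 91

91


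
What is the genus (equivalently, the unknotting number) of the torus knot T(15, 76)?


For a torus knot T(p,q), both the unknotting number and genus equal (p-1)(q-1)/2.
= (15-1)(76-1)/2
= 14*75/2
= 1050/2 = 525

525


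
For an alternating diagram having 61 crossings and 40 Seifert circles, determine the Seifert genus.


For alternating knots, g = (c - s + 1)/2.
= (61 - 40 + 1)/2
= 22/2 = 11

11


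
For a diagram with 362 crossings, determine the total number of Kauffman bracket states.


Each crossing contributes 2 choices (A-smoothing or B-smoothing).
Total states = 2^362 = 9394170331095332911557922387157348109502730195633279482829163886128836100458433773854795993539074812127739904

9394170331095332911557922387157348109502730195633279482829163886128836100458433773854795993539074812127739904


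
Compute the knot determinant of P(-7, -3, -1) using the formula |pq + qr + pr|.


Step 1: Compute pq + qr + pr.
pq = (-7)*(-3) = 21
qr = (-3)*(-1) = 3
pr = (-7)*(-1) = 7
pq + qr + pr = 21 + 3 + 7 = 31
Step 2: Take absolute value.
det(P(-7,-3,-1)) = |31| = 31

31


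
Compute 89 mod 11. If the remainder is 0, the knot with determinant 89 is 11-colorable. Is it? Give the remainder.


Step 1: A knot is p-colorable if and only if p divides its determinant.
Step 2: Compute 89 mod 11.
89 = 8 * 11 + 1
Step 3: 89 mod 11 = 1
Step 4: The knot is 11-colorable: no

1


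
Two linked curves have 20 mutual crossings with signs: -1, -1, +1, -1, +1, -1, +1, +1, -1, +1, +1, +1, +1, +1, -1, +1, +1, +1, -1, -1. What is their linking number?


Step 1: Count positive crossings: 12
Step 2: Count negative crossings: 8
Step 3: Sum of signs = 12 - 8 = 4
Step 4: Linking number = sum/2 = 4/2 = 2

2


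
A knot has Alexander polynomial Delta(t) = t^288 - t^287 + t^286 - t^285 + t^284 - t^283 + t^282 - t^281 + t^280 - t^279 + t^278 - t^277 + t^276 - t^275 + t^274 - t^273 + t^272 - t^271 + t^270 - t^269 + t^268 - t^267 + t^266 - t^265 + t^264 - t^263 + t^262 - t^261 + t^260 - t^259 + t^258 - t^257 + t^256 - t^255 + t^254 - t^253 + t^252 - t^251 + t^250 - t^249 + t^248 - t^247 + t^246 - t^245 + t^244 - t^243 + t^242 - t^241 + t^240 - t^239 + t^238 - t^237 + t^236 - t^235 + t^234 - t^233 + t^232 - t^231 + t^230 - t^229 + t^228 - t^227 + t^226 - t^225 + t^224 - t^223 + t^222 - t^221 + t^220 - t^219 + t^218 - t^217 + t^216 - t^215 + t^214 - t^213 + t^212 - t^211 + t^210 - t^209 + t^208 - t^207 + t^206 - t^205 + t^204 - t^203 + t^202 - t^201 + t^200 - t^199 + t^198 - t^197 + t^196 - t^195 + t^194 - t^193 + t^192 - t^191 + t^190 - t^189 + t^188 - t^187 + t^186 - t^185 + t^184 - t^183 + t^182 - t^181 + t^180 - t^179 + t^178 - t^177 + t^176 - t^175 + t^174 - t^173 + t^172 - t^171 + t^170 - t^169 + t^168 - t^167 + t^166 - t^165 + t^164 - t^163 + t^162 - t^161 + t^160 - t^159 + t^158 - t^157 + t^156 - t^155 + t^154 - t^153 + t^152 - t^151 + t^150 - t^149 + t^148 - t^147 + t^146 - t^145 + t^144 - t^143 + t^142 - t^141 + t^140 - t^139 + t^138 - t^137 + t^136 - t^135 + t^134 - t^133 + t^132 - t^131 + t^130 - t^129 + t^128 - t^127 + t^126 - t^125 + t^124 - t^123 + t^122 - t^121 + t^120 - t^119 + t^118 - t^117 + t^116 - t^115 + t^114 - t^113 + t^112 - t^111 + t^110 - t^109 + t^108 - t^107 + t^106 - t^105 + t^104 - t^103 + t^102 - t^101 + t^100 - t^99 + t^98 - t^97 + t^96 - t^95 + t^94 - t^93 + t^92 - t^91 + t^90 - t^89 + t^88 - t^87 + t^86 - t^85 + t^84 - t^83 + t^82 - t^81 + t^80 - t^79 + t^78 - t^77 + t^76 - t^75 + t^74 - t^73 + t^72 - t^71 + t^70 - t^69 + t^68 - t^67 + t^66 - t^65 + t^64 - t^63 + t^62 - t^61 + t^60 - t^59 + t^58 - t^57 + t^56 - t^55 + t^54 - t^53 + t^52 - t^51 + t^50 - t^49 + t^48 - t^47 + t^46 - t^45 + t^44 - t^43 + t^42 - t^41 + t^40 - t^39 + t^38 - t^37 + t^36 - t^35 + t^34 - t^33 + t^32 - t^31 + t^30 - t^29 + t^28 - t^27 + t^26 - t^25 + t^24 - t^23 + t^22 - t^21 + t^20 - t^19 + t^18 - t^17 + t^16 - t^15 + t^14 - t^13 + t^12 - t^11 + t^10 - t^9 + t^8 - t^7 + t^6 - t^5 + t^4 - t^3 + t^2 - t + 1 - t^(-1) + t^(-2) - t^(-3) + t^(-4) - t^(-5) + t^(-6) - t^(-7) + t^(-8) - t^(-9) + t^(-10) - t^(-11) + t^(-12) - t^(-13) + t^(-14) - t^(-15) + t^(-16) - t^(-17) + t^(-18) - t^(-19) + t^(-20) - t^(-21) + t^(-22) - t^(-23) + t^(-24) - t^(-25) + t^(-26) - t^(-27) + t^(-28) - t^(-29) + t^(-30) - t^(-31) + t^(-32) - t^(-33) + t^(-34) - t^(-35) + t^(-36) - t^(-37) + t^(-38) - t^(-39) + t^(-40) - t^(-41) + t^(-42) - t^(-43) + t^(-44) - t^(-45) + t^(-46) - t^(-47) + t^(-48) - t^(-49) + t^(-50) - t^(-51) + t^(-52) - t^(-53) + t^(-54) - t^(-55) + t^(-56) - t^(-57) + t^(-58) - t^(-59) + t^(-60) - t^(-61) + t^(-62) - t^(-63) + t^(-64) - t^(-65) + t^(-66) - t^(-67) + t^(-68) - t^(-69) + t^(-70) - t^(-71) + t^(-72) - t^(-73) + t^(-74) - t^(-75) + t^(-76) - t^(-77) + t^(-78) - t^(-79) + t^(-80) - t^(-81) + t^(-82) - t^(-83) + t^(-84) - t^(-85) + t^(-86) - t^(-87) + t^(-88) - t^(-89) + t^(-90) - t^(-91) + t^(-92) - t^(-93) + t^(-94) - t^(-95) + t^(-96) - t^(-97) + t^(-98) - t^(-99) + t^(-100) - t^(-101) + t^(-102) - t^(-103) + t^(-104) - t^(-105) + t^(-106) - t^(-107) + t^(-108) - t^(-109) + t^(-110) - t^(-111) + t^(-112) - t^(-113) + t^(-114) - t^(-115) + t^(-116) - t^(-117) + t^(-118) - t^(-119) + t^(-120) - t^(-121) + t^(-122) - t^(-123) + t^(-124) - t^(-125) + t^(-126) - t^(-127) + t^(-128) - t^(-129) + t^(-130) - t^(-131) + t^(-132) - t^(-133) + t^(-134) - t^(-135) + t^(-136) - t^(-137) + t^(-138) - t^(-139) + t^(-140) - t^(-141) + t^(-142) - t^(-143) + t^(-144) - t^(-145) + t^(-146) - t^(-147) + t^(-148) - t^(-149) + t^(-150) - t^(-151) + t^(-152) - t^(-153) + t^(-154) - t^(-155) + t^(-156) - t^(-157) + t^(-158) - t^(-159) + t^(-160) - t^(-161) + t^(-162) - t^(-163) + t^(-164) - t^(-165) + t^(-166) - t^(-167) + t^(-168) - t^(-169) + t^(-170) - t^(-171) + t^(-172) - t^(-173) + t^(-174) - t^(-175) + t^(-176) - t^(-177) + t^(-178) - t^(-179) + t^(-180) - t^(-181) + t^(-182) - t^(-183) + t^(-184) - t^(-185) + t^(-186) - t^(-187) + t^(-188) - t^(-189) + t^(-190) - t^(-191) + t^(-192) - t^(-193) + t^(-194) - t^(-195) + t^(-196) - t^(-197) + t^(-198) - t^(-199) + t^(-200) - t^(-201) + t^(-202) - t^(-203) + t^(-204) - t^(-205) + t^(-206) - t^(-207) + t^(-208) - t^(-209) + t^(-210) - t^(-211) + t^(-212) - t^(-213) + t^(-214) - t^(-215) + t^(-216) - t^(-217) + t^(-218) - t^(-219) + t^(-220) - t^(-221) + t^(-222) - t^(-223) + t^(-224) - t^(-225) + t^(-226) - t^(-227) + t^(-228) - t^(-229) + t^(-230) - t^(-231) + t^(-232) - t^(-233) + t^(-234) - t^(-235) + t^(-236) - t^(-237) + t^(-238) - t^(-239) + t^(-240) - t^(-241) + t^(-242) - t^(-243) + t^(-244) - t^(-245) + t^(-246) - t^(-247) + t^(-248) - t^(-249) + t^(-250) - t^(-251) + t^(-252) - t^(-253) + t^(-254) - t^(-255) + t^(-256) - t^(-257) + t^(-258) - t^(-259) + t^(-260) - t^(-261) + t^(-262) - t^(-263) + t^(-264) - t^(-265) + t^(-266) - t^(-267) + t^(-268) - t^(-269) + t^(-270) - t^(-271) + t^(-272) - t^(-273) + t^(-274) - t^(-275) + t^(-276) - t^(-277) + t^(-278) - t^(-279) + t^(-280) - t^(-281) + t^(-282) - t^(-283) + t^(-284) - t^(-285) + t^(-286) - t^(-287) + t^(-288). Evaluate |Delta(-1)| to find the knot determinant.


Step 1: The polynomial has 577 terms with alternating signs, exponents from 288 down to -288.
Step 2: Substitute t = -1. The i-th term has coefficient (-1)^i and exponent (m-i),
  so its value is (-1)^i * (-1)^(m-i) = (-1)^m = 1 for every i.
Step 3: All 577 terms equal 1, so Delta(-1) = 577 * (1) = 577
Step 4: |Delta(-1)| = 577

577


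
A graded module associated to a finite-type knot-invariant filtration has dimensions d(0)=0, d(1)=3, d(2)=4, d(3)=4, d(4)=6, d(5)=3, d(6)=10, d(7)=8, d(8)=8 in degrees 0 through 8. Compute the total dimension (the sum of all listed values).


Total dimension = d(0) + d(1) + ... + d(8)
= 0 + 3 + 4 + 4 + 6 + 3 + 10 + 8 + 8
= 46

46


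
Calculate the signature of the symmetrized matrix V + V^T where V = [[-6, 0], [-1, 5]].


Step 1: V + V^T = [[-12, -1], [-1, 10]]
Step 2: trace = -2, det = -121
Step 3: Discriminant = (-2)^2 - 4*(-121) = 488
Step 4: Eigenvalues: 10.0454, -12.0454
Step 5: Signature = (# positive eigenvalues) - (# negative eigenvalues) = 0

0


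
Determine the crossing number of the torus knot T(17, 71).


For a torus knot T(p, q) with gcd(p,q)=1,
the crossing number is min(p*(q-1), q*(p-1)).
p*(q-1) = 17*70 = 1190
q*(p-1) = 71*16 = 1136
min(1190, 1136) = 1136

1136


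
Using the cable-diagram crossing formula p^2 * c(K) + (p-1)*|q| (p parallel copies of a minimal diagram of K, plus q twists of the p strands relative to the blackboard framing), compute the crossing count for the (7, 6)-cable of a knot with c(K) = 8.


Step 1: Each of the c(K) crossings of the companion diagram becomes p*p = p^2 crossings among the p parallel strands, and each of the |q| twists s_1 s_2 ... s_(p-1) adds (p-1) crossings.
  Crossings = p^2 * c(K) + (p-1)*|q|
Step 2: = 7^2 * 8 + (7-1)*6
Step 3: = 49*8 + 6*6
Step 4: = 392 + 36 = 428

428


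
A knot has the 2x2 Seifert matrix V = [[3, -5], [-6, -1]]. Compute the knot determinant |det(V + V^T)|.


Step 1: Form V + V^T where V = [[3, -5], [-6, -1]]
  V^T = [[3, -6], [-5, -1]]
  V + V^T = [[6, -11], [-11, -2]]
Step 2: det(V + V^T) = 6*(-2) - (-11)*(-11)
  = -12 - 121 = -133
Step 3: Knot determinant = |det(V + V^T)| = |-133| = 133

133


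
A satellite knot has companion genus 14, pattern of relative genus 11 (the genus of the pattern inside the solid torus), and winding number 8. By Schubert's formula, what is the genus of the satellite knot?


Schubert: g(satellite) = g_rel(pattern) + |winding| * g(companion),
where g_rel(pattern) is the genus of the pattern relative to the solid torus.
= 11 + 8 * 14
= 11 + 112 = 123

123


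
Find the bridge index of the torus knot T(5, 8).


The bridge number of T(p,q) is min(p,q).
min(5, 8) = 5

5


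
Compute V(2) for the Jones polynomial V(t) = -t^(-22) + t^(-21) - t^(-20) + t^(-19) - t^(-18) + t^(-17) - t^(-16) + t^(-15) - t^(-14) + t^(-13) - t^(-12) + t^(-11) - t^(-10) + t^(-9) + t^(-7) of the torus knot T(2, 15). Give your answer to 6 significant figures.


Substituting t = 2 into V(t) = -t^(-22) + t^(-21) - t^(-20) + t^(-19) - t^(-18) + t^(-17) - t^(-16) + t^(-15) - t^(-14) + t^(-13) - t^(-12) + t^(-11) - t^(-10) + t^(-9) + t^(-7):
  (-)t^(-22) = -2.38419e-07
  (+)t^(-21) = 4.76837e-07
  (-)t^(-20) = -9.53674e-07
  (+)t^(-19) = 1.90735e-06
  (-)t^(-18) = -3.8147e-06
  (+)t^(-17) = 7.62939e-06
  (-)t^(-16) = -1.52588e-05
  (+)t^(-15) = 3.05176e-05
  (-)t^(-14) = -6.10352e-05
  (+)t^(-13) = 0.00012207
  (-)t^(-12) = -0.000244141
  (+)t^(-11) = 0.000488281
  (-)t^(-10) = -0.000976562
  (+)t^(-9) = 0.00195312
  (+)t^(-7) = 0.0078125
Sum = (-2.38419e-07) + (4.76837e-07) + (-9.53674e-07) + (1.90735e-06) + (-3.8147e-06) + (7.62939e-06) + (-1.52588e-05) + (3.05176e-05) + (-6.10352e-05) + (0.00012207) + (-0.000244141) + (0.000488281) + (-0.000976562) + (0.00195312) + (0.0078125)
= 0.00911450386
Rounded to 6 significant figures: 0.0091145

0.0091145


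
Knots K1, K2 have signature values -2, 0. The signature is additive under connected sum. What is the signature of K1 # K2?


The signature is additive under connected sum.
signature(K1 # K2) = (-2) + (0)
= -2

-2


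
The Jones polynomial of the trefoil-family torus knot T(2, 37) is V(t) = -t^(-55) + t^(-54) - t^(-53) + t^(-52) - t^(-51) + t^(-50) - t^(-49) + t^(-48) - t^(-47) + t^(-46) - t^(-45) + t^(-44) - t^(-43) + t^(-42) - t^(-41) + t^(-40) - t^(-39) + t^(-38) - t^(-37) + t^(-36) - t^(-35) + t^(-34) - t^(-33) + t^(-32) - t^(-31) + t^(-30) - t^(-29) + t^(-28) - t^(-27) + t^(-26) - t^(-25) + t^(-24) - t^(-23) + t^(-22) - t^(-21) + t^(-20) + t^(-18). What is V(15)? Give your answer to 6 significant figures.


Substituting t = 15 into V(t) = -t^(-55) + t^(-54) - t^(-53) + t^(-52) - t^(-51) + t^(-50) - t^(-49) + t^(-48) - t^(-47) + t^(-46) - t^(-45) + t^(-44) - t^(-43) + t^(-42) - t^(-41) + t^(-40) - t^(-39) + t^(-38) - t^(-37) + t^(-36) - t^(-35) + t^(-34) - t^(-33) + t^(-32) - t^(-31) + t^(-30) - t^(-29) + t^(-28) - t^(-27) + t^(-26) - t^(-25) + t^(-24) - t^(-23) + t^(-22) - t^(-21) + t^(-20) + t^(-18):
  (-)t^(-55) = -2.06529e-65
  (+)t^(-54) = 3.09793e-64
  (-)t^(-53) = -4.6469e-63
  (+)t^(-52) = 6.97035e-62
  (-)t^(-51) = -1.04555e-60
  (+)t^(-50) = 1.56833e-59
  (-)t^(-49) = -2.35249e-58
  (+)t^(-48) = 3.52874e-57
  (-)t^(-47) = -5.29311e-56
  (+)t^(-46) = 7.93966e-55
  (-)t^(-45) = -1.19095e-53
  (+)t^(-44) = 1.78642e-52
  (-)t^(-43) = -2.67964e-51
  (+)t^(-42) = 4.01945e-50
  (-)t^(-41) = -6.02918e-49
  (+)t^(-40) = 9.04377e-48
  (-)t^(-39) = -1.35657e-46
  (+)t^(-38) = 2.03485e-45
  (-)t^(-37) = -3.05227e-44
  (+)t^(-36) = 4.57841e-43
  (-)t^(-35) = -6.86761e-42
  (+)t^(-34) = 1.03014e-40
  (-)t^(-33) = -1.54521e-39
  (+)t^(-32) = 2.31782e-38
  (-)t^(-31) = -3.47673e-37
  (+)t^(-30) = 5.2151e-36
  (-)t^(-29) = -7.82264e-35
  (+)t^(-28) = 1.1734e-33
  (-)t^(-27) = -1.76009e-32
  (+)t^(-26) = 2.64014e-31
  (-)t^(-25) = -3.96021e-30
  (+)t^(-24) = 5.94032e-29
  (-)t^(-23) = -8.91048e-28
  (+)t^(-22) = 1.33657e-26
  (-)t^(-21) = -2.00486e-25
  (+)t^(-20) = 3.00729e-24
  (+)t^(-18) = 6.76639e-22
Sum = (-2.06529e-65) + (3.09793e-64) + (-4.6469e-63) + (6.97035e-62) + (-1.04555e-60) + (1.56833e-59) + (-2.35249e-58) + (3.52874e-57) + (-5.29311e-56) + (7.93966e-55) + (-1.19095e-53) + (1.78642e-52) + (-2.67964e-51) + (4.01945e-50) + (-6.02918e-49) + (9.04377e-48) + (-1.35657e-46) + (2.03485e-45) + (-3.05227e-44) + (4.57841e-43) + (-6.86761e-42) + (1.03014e-40) + (-1.54521e-39) + (2.31782e-38) + (-3.47673e-37) + (5.2151e-36) + (-7.82264e-35) + (1.1734e-33) + (-1.76009e-32) + (2.64014e-31) + (-3.96021e-30) + (5.94032e-29) + (-8.91048e-28) + (1.33657e-26) + (-2.00486e-25) + (3.00729e-24) + (6.76639e-22)
= 6.794588158e-22
Rounded to 6 significant figures: 6.79459e-22

6.79459e-22


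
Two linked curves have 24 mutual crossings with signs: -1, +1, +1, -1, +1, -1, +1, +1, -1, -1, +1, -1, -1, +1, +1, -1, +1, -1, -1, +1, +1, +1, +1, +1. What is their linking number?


Step 1: Count positive crossings: 14
Step 2: Count negative crossings: 10
Step 3: Sum of signs = 14 - 10 = 4
Step 4: Linking number = sum/2 = 4/2 = 2

2


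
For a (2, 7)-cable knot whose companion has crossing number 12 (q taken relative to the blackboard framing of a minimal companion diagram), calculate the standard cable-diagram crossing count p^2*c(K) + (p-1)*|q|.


Step 1: Each of the c(K) crossings of the companion diagram becomes p*p = p^2 crossings among the p parallel strands, and each of the |q| twists s_1 s_2 ... s_(p-1) adds (p-1) crossings.
  Crossings = p^2 * c(K) + (p-1)*|q|
Step 2: = 2^2 * 12 + (2-1)*7
Step 3: = 4*12 + 1*7
Step 4: = 48 + 7 = 55

55


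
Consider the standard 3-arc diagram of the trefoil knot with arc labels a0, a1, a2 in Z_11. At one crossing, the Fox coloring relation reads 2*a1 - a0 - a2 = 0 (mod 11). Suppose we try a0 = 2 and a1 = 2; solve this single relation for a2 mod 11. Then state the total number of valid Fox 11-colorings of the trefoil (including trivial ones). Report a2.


Step 1: Apply the given crossing relation 2*a1 - a0 - a2 = 0 (mod 11).
  a2 = 2*a1 - a0 mod 11
  a2 = 2*2 - 2 mod 11
  a2 = 4 - 2 mod 11
  a2 = 2 mod 11 = 2
Step 2: The trefoil has determinant 3.
  Number of Fox p-colorings (p prime) is p^2 if p = 3, else p.
  Since 11 does not divide 3, only trivial (constant) colorings exist.
  (Here a0 = a1 = a2 = 2, the constant coloring, which is valid.)
  Total colorings = 11
Step 3: a2 = 2, total Fox 11-colorings = 11

2


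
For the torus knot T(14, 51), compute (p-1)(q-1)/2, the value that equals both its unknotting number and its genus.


For a torus knot T(p,q), both the unknotting number and genus equal (p-1)(q-1)/2.
= (14-1)(51-1)/2
= 13*50/2
= 650/2 = 325

325


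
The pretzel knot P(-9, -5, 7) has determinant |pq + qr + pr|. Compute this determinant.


Step 1: Compute pq + qr + pr.
pq = (-9)*(-5) = 45
qr = (-5)*7 = -35
pr = (-9)*7 = -63
pq + qr + pr = 45 + (-35) + (-63) = -53
Step 2: Take absolute value.
det(P(-9,-5,7)) = |-53| = 53

53


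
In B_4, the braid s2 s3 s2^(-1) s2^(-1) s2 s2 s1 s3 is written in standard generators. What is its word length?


The word length counts the number of generators (including inverses).
Listing each generator: s2, s3, s2^(-1), s2^(-1), s2, s2, s1, s3
There are 8 generators in this braid word.

8


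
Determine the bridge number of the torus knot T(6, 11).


The bridge number of T(p,q) is min(p,q).
min(6, 11) = 6

6


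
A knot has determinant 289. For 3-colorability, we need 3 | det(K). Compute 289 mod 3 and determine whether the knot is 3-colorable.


Step 1: A knot is p-colorable if and only if p divides its determinant.
Step 2: Compute 289 mod 3.
289 = 96 * 3 + 1
Step 3: 289 mod 3 = 1
Step 4: The knot is 3-colorable: no

1


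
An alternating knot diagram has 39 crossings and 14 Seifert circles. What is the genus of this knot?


For alternating knots, g = (c - s + 1)/2.
= (39 - 14 + 1)/2
= 26/2 = 13

13


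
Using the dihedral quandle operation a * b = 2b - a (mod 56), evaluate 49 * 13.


49 * 13 = 2*13 - 49 mod 56
= 26 - 49 mod 56
= -23 mod 56 = 33

33


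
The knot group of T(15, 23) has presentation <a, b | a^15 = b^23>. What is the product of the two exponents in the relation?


The relation is a^15 = b^23.
Product of exponents = 15 * 23
= 345

345


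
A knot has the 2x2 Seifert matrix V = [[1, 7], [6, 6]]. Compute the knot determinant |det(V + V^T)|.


Step 1: Form V + V^T where V = [[1, 7], [6, 6]]
  V^T = [[1, 6], [7, 6]]
  V + V^T = [[2, 13], [13, 12]]
Step 2: det(V + V^T) = 2*12 - 13*13
  = 24 - 169 = -145
Step 3: Knot determinant = |det(V + V^T)| = |-145| = 145

145
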